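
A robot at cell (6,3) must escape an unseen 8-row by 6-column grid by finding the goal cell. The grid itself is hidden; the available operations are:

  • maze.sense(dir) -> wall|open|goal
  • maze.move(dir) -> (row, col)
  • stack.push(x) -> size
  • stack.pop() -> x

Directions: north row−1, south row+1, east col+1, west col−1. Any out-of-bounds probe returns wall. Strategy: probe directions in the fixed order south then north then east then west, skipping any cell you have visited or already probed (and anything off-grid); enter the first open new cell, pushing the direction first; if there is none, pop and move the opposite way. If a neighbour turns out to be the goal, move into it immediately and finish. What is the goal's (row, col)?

~$ sense dir=south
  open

~$ push x=south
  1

~$ move dir=south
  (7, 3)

~$ sense dir=east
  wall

~$ sense dir=west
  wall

~$ pop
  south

~$ move dir=north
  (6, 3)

~$ sense dir=north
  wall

~$ sense dir=east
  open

~$ push x=east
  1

~$ move dir=east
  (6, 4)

~$ sense dir=north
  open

~$ push x=north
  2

~$ move dir=north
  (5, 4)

~$ sense dir=north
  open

~$ push x=north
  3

~$ move dir=north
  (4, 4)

~$ sense dir=north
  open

~$ push x=north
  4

~$ move dir=north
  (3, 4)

~$ sense dir=north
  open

~$ push x=north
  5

~$ move dir=north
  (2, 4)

~$ sense dir=north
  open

~$ push x=north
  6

~$ move dir=north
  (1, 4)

~$ sense dir=north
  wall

~$ sense dir=east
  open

~$ push x=east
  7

~$ move dir=east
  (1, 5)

~$ sense dir=south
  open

~$ push x=south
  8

~$ move dir=south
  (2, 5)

~$ sense dir=south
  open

~$ push x=south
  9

~$ move dir=south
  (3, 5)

~$ sense dir=south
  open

~$ push x=south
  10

~$ move dir=south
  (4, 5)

~$ sense dir=south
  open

~$ push x=south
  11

~$ move dir=south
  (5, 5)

~$ sense dir=south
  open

~$ push x=south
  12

~$ move dir=south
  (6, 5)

~$ sense dir=south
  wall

~$ pop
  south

~$ move dir=north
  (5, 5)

~$ pop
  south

~$ move dir=north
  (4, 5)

~$ pop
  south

~$ move dir=north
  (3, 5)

~$ pop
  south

~$ move dir=north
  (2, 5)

~$ pop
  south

~$ move dir=north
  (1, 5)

~$ sense dir=north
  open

~$ push x=north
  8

~$ move dir=north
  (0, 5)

~$ pop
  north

~$ move dir=south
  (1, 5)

~$ pop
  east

~$ move dir=west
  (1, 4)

~$ sense dir=west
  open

~$ push x=west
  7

~$ move dir=west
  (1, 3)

~$ sense dir=south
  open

~$ push x=south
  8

~$ move dir=south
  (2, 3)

~$ sense dir=south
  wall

~$ sense dir=west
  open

~$ push x=west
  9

~$ move dir=west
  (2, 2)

~$ sense dir=south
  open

~$ push x=south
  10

~$ move dir=south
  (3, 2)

~$ sense dir=south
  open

~$ push x=south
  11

~$ move dir=south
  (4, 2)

~$ sense dir=south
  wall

~$ sense dir=east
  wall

~$ sense dir=west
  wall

~$ pop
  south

~$ move dir=north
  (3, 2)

~$ sense dir=west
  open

~$ push x=west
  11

~$ move dir=west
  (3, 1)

~$ sense dir=north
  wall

~$ sense dir=west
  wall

~$ pop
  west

~$ move dir=east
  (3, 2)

~$ pop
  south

~$ move dir=north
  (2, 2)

~$ sense dir=north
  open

~$ push x=north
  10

~$ move dir=north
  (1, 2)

~$ sense dir=north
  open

~$ push x=north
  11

~$ move dir=north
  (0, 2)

~$ sense dir=east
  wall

~$ sense dir=west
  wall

~$ pop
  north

~$ move dir=south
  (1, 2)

~$ sense dir=west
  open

~$ push x=west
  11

~$ move dir=west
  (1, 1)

~$ sense dir=west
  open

~$ push x=west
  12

~$ move dir=west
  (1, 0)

~$ sense dir=south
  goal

~$ move dir=south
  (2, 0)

Answer: (2, 0)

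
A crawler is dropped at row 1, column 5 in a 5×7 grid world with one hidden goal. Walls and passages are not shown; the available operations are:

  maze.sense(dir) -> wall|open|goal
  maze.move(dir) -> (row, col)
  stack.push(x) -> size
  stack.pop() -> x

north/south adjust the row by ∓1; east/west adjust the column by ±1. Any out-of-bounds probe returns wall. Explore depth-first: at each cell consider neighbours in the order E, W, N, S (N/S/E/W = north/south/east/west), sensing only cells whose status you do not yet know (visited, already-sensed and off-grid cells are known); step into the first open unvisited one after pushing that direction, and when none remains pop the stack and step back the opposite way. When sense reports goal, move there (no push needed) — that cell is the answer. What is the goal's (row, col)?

I call sense passing east, which returns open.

I use push passing east, and get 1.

Now I run move passing east, yielding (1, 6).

I use sense passing north, → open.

Calling push passing north, and see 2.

I try move passing north, — result: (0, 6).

I try sense passing west, giving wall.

I call pop, and see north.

I invoke move passing south, and see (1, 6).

I try sense passing south, : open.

Calling push passing south, — result: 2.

I run move passing south, yielding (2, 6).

I call sense passing west, and see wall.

I call sense passing south, and get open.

Calling push passing south, : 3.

I use move passing south, and see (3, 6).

I invoke sense passing west, — result: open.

Using push passing west, → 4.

Invoking move passing west, — result: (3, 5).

Calling sense passing west, yielding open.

I call push passing west, and observe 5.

Using move passing west, and get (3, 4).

I run sense passing west, and observe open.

I call push passing west, giving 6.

I invoke move passing west, yielding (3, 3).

Then sense passing west, : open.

Now I run push passing west, yielding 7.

Now I run move passing west, and get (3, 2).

Invoking sense passing west, and get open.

I invoke push passing west, — result: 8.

Now I run move passing west, and get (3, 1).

Next I call sense passing west, and observe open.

I try push passing west, which returns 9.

I try move passing west, giving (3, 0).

I call sense passing north, and see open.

Invoking push passing north, and see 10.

I call move passing north, and see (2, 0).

Calling sense passing east, yielding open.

Then push passing east, → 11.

Calling move passing east, and get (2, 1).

Invoking sense passing east, and observe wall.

I use sense passing north, which returns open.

I invoke push passing north, and see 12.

I call move passing north, which returns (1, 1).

Invoking sense passing east, and observe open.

Next I call push passing east, which returns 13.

Next I call move passing east, and get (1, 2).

I use sense passing east, : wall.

Next I call sense passing north, : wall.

Using pop, giving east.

I call move passing west, giving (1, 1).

I use sense passing west, and get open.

Using push passing west, — result: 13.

Using move passing west, — result: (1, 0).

Calling sense passing north, → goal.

I invoke move passing north, and see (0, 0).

Answer: (0, 0)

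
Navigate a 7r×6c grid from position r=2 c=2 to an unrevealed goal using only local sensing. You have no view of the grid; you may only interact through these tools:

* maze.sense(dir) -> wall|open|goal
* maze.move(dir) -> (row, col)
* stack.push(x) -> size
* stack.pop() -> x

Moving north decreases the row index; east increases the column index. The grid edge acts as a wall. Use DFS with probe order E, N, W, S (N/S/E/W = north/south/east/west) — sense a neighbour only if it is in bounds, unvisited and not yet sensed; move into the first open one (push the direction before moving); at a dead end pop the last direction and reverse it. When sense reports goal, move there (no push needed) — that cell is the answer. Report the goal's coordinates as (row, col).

[in] sense dir=east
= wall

[in] sense dir=north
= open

[in] push x=north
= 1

[in] move dir=north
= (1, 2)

[in] sense dir=east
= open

[in] push x=east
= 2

[in] move dir=east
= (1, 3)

[in] sense dir=east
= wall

[in] sense dir=north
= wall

[in] pop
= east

[in] move dir=west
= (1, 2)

[in] sense dir=north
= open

[in] push x=north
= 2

[in] move dir=north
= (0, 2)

[in] sense dir=west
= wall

[in] pop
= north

[in] move dir=south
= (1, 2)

[in] sense dir=west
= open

[in] push x=west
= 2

[in] move dir=west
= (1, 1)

[in] sense dir=west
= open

[in] push x=west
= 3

[in] move dir=west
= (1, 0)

[in] sense dir=north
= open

[in] push x=north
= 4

[in] move dir=north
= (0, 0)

[in] pop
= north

[in] move dir=south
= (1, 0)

[in] sense dir=south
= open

[in] push x=south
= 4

[in] move dir=south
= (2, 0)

[in] sense dir=east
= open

[in] push x=east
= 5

[in] move dir=east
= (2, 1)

[in] sense dir=south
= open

[in] push x=south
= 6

[in] move dir=south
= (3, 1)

[in] sense dir=east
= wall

[in] sense dir=west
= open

[in] push x=west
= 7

[in] move dir=west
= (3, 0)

[in] sense dir=south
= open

[in] push x=south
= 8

[in] move dir=south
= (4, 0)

[in] sense dir=east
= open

[in] push x=east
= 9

[in] move dir=east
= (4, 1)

[in] sense dir=east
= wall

[in] sense dir=south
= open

[in] push x=south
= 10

[in] move dir=south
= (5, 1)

[in] sense dir=east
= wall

[in] sense dir=west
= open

[in] push x=west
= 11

[in] move dir=west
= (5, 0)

[in] sense dir=south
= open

[in] push x=south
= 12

[in] move dir=south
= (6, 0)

[in] sense dir=east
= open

[in] push x=east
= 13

[in] move dir=east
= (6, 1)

[in] sense dir=east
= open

[in] push x=east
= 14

[in] move dir=east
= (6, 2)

[in] sense dir=east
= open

[in] push x=east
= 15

[in] move dir=east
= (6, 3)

[in] sense dir=east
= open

[in] push x=east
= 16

[in] move dir=east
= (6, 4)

[in] sense dir=east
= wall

[in] sense dir=north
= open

[in] push x=north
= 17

[in] move dir=north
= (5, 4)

[in] sense dir=east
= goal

[in] move dir=east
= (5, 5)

Answer: (5, 5)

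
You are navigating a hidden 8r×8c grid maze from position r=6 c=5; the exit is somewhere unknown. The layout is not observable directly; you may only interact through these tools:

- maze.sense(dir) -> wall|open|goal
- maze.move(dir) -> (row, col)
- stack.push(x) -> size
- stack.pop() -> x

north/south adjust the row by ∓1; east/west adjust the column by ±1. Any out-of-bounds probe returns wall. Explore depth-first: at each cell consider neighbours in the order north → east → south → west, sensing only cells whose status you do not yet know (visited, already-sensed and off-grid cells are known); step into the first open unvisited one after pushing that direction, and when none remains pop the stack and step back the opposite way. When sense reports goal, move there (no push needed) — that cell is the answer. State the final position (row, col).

>> maze.sense(dir='north')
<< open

>> stack.push(x='north')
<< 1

>> maze.move(dir='north')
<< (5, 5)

>> maze.sense(dir='north')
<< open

>> stack.push(x='north')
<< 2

>> maze.move(dir='north')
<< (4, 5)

>> maze.sense(dir='north')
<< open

>> stack.push(x='north')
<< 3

>> maze.move(dir='north')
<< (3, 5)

>> maze.sense(dir='north')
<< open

>> stack.push(x='north')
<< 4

>> maze.move(dir='north')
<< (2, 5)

>> maze.sense(dir='north')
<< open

>> stack.push(x='north')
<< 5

>> maze.move(dir='north')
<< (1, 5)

>> maze.sense(dir='north')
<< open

>> stack.push(x='north')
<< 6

>> maze.move(dir='north')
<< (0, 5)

>> maze.sense(dir='east')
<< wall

>> maze.sense(dir='west')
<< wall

>> stack.pop()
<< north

>> maze.move(dir='south')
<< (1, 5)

>> maze.sense(dir='east')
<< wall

>> maze.sense(dir='west')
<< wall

>> stack.pop()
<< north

>> maze.move(dir='south')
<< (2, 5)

>> maze.sense(dir='east')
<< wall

>> maze.sense(dir='west')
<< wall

>> stack.pop()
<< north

>> maze.move(dir='south')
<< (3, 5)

>> maze.sense(dir='east')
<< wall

>> maze.sense(dir='west')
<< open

>> stack.push(x='west')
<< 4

>> maze.move(dir='west')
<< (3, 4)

>> maze.sense(dir='south')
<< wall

>> maze.sense(dir='west')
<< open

>> stack.push(x='west')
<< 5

>> maze.move(dir='west')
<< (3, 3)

>> maze.sense(dir='north')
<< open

>> stack.push(x='north')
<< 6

>> maze.move(dir='north')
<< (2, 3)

>> maze.sense(dir='north')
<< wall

>> maze.sense(dir='west')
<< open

>> stack.push(x='west')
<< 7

>> maze.move(dir='west')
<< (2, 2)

>> maze.sense(dir='north')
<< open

>> stack.push(x='north')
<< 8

>> maze.move(dir='north')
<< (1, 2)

>> maze.sense(dir='north')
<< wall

>> maze.sense(dir='west')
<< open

>> stack.push(x='west')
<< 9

>> maze.move(dir='west')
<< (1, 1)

>> maze.sense(dir='north')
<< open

>> stack.push(x='north')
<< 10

>> maze.move(dir='north')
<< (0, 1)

>> maze.sense(dir='west')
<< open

>> stack.push(x='west')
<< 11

>> maze.move(dir='west')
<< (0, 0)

>> maze.sense(dir='south')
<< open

>> stack.push(x='south')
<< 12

>> maze.move(dir='south')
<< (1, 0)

>> maze.sense(dir='south')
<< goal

>> maze.move(dir='south')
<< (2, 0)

Answer: (2, 0)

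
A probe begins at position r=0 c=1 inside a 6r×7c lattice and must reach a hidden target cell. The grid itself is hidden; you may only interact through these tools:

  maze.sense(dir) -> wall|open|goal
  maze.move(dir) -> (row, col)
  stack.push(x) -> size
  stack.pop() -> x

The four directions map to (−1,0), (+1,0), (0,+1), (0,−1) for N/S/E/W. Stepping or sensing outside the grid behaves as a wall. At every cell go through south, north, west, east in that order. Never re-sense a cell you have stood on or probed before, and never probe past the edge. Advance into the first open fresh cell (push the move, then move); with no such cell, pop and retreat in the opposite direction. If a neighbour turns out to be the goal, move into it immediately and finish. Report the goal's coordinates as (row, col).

! maze.sense(dir=south) == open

! stack.push(x=south) == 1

! maze.move(dir=south) == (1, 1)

! maze.sense(dir=south) == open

! stack.push(x=south) == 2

! maze.move(dir=south) == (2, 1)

! maze.sense(dir=south) == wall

! maze.sense(dir=west) == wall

! maze.sense(dir=east) == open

! stack.push(x=east) == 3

! maze.move(dir=east) == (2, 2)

! maze.sense(dir=south) == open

! stack.push(x=south) == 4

! maze.move(dir=south) == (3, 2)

! maze.sense(dir=south) == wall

! maze.sense(dir=east) == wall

! stack.pop() == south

! maze.move(dir=north) == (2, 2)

! maze.sense(dir=north) == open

! stack.push(x=north) == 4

! maze.move(dir=north) == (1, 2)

! maze.sense(dir=north) == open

! stack.push(x=north) == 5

! maze.move(dir=north) == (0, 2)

! maze.sense(dir=east) == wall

! stack.pop() == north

! maze.move(dir=south) == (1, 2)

! maze.sense(dir=east) == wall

! stack.pop() == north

! maze.move(dir=south) == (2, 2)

! maze.sense(dir=east) == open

! stack.push(x=east) == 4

! maze.move(dir=east) == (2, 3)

! maze.sense(dir=east) == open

! stack.push(x=east) == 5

! maze.move(dir=east) == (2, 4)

! maze.sense(dir=south) == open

! stack.push(x=south) == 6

! maze.move(dir=south) == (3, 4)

! maze.sense(dir=south) == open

! stack.push(x=south) == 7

! maze.move(dir=south) == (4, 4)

! maze.sense(dir=south) == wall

! maze.sense(dir=west) == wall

! maze.sense(dir=east) == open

! stack.push(x=east) == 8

! maze.move(dir=east) == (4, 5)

! maze.sense(dir=south) == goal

! maze.move(dir=south) == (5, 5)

Answer: (5, 5)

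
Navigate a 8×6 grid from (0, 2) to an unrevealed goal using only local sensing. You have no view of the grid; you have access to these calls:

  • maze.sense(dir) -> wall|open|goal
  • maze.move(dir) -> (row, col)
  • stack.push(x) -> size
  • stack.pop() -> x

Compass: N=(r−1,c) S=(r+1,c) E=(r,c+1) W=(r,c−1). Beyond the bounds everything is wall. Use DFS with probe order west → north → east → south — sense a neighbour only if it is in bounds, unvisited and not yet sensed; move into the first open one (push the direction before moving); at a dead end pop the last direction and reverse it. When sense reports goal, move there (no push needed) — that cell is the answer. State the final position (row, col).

→ sense(dir→west)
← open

→ push(x→west)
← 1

→ move(dir→west)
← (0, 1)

→ sense(dir→west)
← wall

→ sense(dir→south)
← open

→ push(x→south)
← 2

→ move(dir→south)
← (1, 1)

→ sense(dir→west)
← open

→ push(x→west)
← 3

→ move(dir→west)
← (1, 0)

→ sense(dir→south)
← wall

→ pop()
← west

→ move(dir→east)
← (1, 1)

→ sense(dir→east)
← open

→ push(x→east)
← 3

→ move(dir→east)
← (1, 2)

→ sense(dir→east)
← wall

→ sense(dir→south)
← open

→ push(x→south)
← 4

→ move(dir→south)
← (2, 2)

→ sense(dir→west)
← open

→ push(x→west)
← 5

→ move(dir→west)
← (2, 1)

→ sense(dir→south)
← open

→ push(x→south)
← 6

→ move(dir→south)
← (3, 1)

→ sense(dir→west)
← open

→ push(x→west)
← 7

→ move(dir→west)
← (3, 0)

→ sense(dir→south)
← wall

→ pop()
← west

→ move(dir→east)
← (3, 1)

→ sense(dir→east)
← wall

→ sense(dir→south)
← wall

→ pop()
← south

→ move(dir→north)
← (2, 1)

→ pop()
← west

→ move(dir→east)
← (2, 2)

→ sense(dir→east)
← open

→ push(x→east)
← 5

→ move(dir→east)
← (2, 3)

→ sense(dir→east)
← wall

→ sense(dir→south)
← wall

→ pop()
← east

→ move(dir→west)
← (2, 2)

→ pop()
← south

→ move(dir→north)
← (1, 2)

→ pop()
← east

→ move(dir→west)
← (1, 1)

→ pop()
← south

→ move(dir→north)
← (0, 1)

→ pop()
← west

→ move(dir→east)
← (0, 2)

→ sense(dir→east)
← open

→ push(x→east)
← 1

→ move(dir→east)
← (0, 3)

→ sense(dir→east)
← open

→ push(x→east)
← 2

→ move(dir→east)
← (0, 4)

→ sense(dir→east)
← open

→ push(x→east)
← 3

→ move(dir→east)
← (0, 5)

→ sense(dir→south)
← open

→ push(x→south)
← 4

→ move(dir→south)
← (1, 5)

→ sense(dir→west)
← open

→ push(x→west)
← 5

→ move(dir→west)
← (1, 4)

→ pop()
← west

→ move(dir→east)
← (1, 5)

→ sense(dir→south)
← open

→ push(x→south)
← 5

→ move(dir→south)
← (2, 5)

→ sense(dir→south)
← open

→ push(x→south)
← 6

→ move(dir→south)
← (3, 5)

→ sense(dir→west)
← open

→ push(x→west)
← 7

→ move(dir→west)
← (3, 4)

→ sense(dir→south)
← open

→ push(x→south)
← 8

→ move(dir→south)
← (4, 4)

→ sense(dir→west)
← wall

→ sense(dir→east)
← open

→ push(x→east)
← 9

→ move(dir→east)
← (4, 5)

→ sense(dir→south)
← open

→ push(x→south)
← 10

→ move(dir→south)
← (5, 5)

→ sense(dir→west)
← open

→ push(x→west)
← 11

→ move(dir→west)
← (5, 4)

→ sense(dir→west)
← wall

→ sense(dir→south)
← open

→ push(x→south)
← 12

→ move(dir→south)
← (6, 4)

→ sense(dir→west)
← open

→ push(x→west)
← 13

→ move(dir→west)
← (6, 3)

→ sense(dir→west)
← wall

→ sense(dir→south)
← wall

→ pop()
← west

→ move(dir→east)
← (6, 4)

→ sense(dir→east)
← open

→ push(x→east)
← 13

→ move(dir→east)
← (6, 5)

→ sense(dir→south)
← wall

→ pop()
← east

→ move(dir→west)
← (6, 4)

→ sense(dir→south)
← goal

→ move(dir→south)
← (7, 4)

Answer: (7, 4)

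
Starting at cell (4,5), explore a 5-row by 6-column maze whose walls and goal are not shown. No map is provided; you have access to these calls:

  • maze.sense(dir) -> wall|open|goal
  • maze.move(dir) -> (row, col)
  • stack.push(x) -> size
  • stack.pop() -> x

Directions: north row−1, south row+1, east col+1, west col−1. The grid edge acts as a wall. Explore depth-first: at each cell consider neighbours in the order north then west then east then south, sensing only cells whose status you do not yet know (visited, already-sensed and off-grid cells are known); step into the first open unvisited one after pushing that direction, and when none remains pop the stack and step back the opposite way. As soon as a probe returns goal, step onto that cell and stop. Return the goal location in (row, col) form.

Now I run maze.sense passing dir=north, : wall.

Calling maze.sense passing dir=west, yielding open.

I use stack.push passing x=west, and get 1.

Using maze.move passing dir=west, giving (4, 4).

I use maze.sense passing dir=north, yielding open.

Invoking stack.push passing x=north, and see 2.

Invoking maze.move passing dir=north, — result: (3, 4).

I invoke maze.sense passing dir=north, → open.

I call stack.push passing x=north, — result: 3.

Then maze.move passing dir=north, and see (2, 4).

Calling maze.sense passing dir=north, : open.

Invoking stack.push passing x=north, → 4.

Then maze.move passing dir=north, yielding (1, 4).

Now I run maze.sense passing dir=north, which returns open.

I use stack.push passing x=north, → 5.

I call maze.move passing dir=north, and see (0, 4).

Now I run maze.sense passing dir=west, and see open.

I run stack.push passing x=west, and get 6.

Calling maze.move passing dir=west, and get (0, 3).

I invoke maze.sense passing dir=west, — result: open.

Using stack.push passing x=west, and observe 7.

I call maze.move passing dir=west, and observe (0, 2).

I run maze.sense passing dir=west, : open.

Next I call stack.push passing x=west, — result: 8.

Now I run maze.move passing dir=west, and see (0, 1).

I call maze.sense passing dir=west, — result: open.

I call stack.push passing x=west, yielding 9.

I invoke maze.move passing dir=west, giving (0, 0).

I use maze.sense passing dir=south, and observe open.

Calling stack.push passing x=south, and observe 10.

I call maze.move passing dir=south, → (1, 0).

Now I run maze.sense passing dir=east, → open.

Then stack.push passing x=east, and see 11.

Then maze.move passing dir=east, yielding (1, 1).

Using maze.sense passing dir=east, and see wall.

Calling maze.sense passing dir=south, and get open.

I run stack.push passing x=south, which returns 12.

I use maze.move passing dir=south, : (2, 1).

I invoke maze.sense passing dir=west, : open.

Invoking stack.push passing x=west, yielding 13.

Next I call maze.move passing dir=west, yielding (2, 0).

Using maze.sense passing dir=south, → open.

Using stack.push passing x=south, and see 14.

Using maze.move passing dir=south, and see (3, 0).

I invoke maze.sense passing dir=east, giving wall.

I call maze.sense passing dir=south, yielding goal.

Then maze.move passing dir=south, giving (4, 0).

Answer: (4, 0)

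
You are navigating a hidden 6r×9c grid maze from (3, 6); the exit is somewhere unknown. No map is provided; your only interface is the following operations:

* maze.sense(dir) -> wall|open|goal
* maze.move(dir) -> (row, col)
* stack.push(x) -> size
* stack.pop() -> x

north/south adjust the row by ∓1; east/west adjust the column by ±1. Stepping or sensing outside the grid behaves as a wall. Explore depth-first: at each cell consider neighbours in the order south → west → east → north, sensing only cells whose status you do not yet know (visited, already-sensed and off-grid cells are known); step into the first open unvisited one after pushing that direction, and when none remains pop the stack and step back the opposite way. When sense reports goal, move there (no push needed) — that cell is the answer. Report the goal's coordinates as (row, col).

Next I call sense(dir=south), giving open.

Calling push(x=south), and observe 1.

I call move(dir=south), → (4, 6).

Then sense(dir=south), and observe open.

Using push(x=south), → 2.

I use move(dir=south), which returns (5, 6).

Now I run sense(dir=west), yielding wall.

Now I run sense(dir=east), and see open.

Now I run push(x=east), : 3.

I use move(dir=east), giving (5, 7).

I call sense(dir=east), and get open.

I invoke push(x=east), and observe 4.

I call move(dir=east), : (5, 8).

Now I run sense(dir=north), which returns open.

I use push(x=north), and observe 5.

Calling move(dir=north), and observe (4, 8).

I try sense(dir=west), — result: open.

Then push(x=west), and see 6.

I run move(dir=west), giving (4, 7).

I try sense(dir=north), — result: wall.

Then pop, — result: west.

I use move(dir=east), and get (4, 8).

I use sense(dir=north), and get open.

I run push(x=north), and observe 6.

Using move(dir=north), → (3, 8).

I run sense(dir=north), giving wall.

I use pop, which returns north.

Now I run move(dir=south), : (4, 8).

I invoke pop, — result: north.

I invoke move(dir=south), and observe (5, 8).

Then pop, giving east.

Next I call move(dir=west), which returns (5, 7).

Calling pop(), : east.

Invoking move(dir=west), → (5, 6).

Then pop(), and get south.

Next I call move(dir=north), — result: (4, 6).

Now I run sense(dir=west), and see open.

I call push(x=west), → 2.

Now I run move(dir=west), which returns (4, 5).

Using sense(dir=west), — result: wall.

Now I run sense(dir=north), : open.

Now I run push(x=north), and see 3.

I call move(dir=north), and see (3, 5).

Invoking sense(dir=west), : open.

Now I run push(x=west), giving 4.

I call move(dir=west), which returns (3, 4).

Next I call sense(dir=west), : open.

Now I run push(x=west), yielding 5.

Calling move(dir=west), giving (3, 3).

Then sense(dir=south), which returns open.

I use push(x=south), and observe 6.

Calling move(dir=south), giving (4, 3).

I call sense(dir=south), and observe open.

Now I run push(x=south), yielding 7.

I run move(dir=south), giving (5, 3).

Then sense(dir=west), → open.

I invoke push(x=west), which returns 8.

Calling move(dir=west), and get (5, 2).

I try sense(dir=west), which returns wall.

Next I call sense(dir=north), and observe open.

I call push(x=north), — result: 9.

I invoke move(dir=north), → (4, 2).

Calling sense(dir=west), : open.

I try push(x=west), and see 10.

Calling move(dir=west), giving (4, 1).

I call sense(dir=west), → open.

I run push(x=west), : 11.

Now I run move(dir=west), and see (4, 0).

Now I run sense(dir=south), and see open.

Invoking push(x=south), giving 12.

Invoking move(dir=south), and get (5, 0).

Using pop, — result: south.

I call move(dir=north), — result: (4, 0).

Invoking sense(dir=north), and observe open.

I try push(x=north), and observe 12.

I use move(dir=north), and get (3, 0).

I invoke sense(dir=east), and see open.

I try push(x=east), and get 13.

Calling move(dir=east), and see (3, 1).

Using sense(dir=east), which returns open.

Using push(x=east), which returns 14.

Then move(dir=east), and see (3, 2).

I call sense(dir=north), which returns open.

I try push(x=north), which returns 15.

Then move(dir=north), and see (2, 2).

Calling sense(dir=west), → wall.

I try sense(dir=east), : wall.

I try sense(dir=north), and see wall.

Invoking pop, : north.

I invoke move(dir=south), : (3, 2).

I run pop, yielding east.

Calling move(dir=west), → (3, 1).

Now I run pop(), and see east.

I call move(dir=west), and see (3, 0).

Then sense(dir=north), which returns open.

I run push(x=north), and observe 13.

Next I call move(dir=north), — result: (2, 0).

I try sense(dir=north), giving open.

Now I run push(x=north), : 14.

I call move(dir=north), and observe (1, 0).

I run sense(dir=east), giving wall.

I try sense(dir=north), yielding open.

Now I run push(x=north), yielding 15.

Now I run move(dir=north), yielding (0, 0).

I run sense(dir=east), and see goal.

I try move(dir=east), and get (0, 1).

Answer: (0, 1)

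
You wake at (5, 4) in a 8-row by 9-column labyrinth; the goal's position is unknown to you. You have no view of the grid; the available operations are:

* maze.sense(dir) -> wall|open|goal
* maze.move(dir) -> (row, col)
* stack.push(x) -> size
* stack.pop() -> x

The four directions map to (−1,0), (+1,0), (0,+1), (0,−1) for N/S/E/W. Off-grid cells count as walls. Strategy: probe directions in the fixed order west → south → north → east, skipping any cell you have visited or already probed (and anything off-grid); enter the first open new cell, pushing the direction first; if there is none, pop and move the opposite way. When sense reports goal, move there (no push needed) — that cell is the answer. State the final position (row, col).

-- sense(dir=west) => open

-- push(x=west) => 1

-- move(dir=west) => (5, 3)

-- sense(dir=west) => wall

-- sense(dir=south) => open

-- push(x=south) => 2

-- move(dir=south) => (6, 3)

-- sense(dir=west) => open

-- push(x=west) => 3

-- move(dir=west) => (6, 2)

-- sense(dir=west) => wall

-- sense(dir=south) => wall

-- pop() => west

-- move(dir=east) => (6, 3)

-- sense(dir=south) => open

-- push(x=south) => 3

-- move(dir=south) => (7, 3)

-- sense(dir=east) => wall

-- pop() => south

-- move(dir=north) => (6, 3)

-- sense(dir=east) => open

-- push(x=east) => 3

-- move(dir=east) => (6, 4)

-- sense(dir=east) => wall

-- pop() => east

-- move(dir=west) => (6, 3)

-- pop() => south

-- move(dir=north) => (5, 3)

-- sense(dir=north) => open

-- push(x=north) => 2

-- move(dir=north) => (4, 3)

-- sense(dir=west) => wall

-- sense(dir=north) => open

-- push(x=north) => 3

-- move(dir=north) => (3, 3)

-- sense(dir=west) => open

-- push(x=west) => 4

-- move(dir=west) => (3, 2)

-- sense(dir=west) => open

-- push(x=west) => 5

-- move(dir=west) => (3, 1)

-- sense(dir=west) => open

-- push(x=west) => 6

-- move(dir=west) => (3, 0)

-- sense(dir=south) => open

-- push(x=south) => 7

-- move(dir=south) => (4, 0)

-- sense(dir=south) => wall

-- sense(dir=east) => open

-- push(x=east) => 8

-- move(dir=east) => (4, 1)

-- sense(dir=south) => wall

-- pop() => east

-- move(dir=west) => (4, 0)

-- pop() => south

-- move(dir=north) => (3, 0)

-- sense(dir=north) => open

-- push(x=north) => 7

-- move(dir=north) => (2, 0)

-- sense(dir=north) => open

-- push(x=north) => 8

-- move(dir=north) => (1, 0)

-- sense(dir=north) => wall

-- sense(dir=east) => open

-- push(x=east) => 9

-- move(dir=east) => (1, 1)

-- sense(dir=south) => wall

-- sense(dir=north) => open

-- push(x=north) => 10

-- move(dir=north) => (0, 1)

-- sense(dir=east) => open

-- push(x=east) => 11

-- move(dir=east) => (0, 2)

-- sense(dir=south) => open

-- push(x=south) => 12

-- move(dir=south) => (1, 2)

-- sense(dir=south) => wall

-- sense(dir=east) => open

-- push(x=east) => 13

-- move(dir=east) => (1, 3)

-- sense(dir=south) => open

-- push(x=south) => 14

-- move(dir=south) => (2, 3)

-- sense(dir=east) => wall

-- pop() => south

-- move(dir=north) => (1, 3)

-- sense(dir=north) => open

-- push(x=north) => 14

-- move(dir=north) => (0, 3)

-- sense(dir=east) => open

-- push(x=east) => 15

-- move(dir=east) => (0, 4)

-- sense(dir=south) => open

-- push(x=south) => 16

-- move(dir=south) => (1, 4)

-- sense(dir=east) => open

-- push(x=east) => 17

-- move(dir=east) => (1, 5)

-- sense(dir=south) => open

-- push(x=south) => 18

-- move(dir=south) => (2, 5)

-- sense(dir=south) => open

-- push(x=south) => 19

-- move(dir=south) => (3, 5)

-- sense(dir=west) => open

-- push(x=west) => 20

-- move(dir=west) => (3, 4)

-- sense(dir=south) => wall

-- pop() => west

-- move(dir=east) => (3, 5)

-- sense(dir=south) => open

-- push(x=south) => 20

-- move(dir=south) => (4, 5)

-- sense(dir=south) => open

-- push(x=south) => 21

-- move(dir=south) => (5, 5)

-- sense(dir=east) => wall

-- pop() => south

-- move(dir=north) => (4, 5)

-- sense(dir=east) => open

-- push(x=east) => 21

-- move(dir=east) => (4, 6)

-- sense(dir=north) => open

-- push(x=north) => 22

-- move(dir=north) => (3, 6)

-- sense(dir=north) => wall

-- sense(dir=east) => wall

-- pop() => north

-- move(dir=south) => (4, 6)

-- sense(dir=east) => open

-- push(x=east) => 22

-- move(dir=east) => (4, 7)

-- sense(dir=south) => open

-- push(x=south) => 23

-- move(dir=south) => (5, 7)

-- sense(dir=south) => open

-- push(x=south) => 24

-- move(dir=south) => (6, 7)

-- sense(dir=west) => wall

-- sense(dir=south) => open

-- push(x=south) => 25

-- move(dir=south) => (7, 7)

-- sense(dir=west) => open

-- push(x=west) => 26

-- move(dir=west) => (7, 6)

-- sense(dir=west) => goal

-- move(dir=west) => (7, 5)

Answer: (7, 5)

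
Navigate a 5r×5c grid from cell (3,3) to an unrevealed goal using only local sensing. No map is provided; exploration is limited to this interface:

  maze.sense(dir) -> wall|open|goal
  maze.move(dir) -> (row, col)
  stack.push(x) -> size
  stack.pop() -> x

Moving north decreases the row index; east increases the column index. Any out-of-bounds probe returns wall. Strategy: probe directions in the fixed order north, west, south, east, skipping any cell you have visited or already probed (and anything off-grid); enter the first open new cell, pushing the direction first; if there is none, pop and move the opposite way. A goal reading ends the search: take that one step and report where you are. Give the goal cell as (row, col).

;; 1. maze.sense(dir: north) => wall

;; 2. maze.sense(dir: west) => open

;; 3. stack.push(x: west) => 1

;; 4. maze.move(dir: west) => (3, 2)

;; 5. maze.sense(dir: north) => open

;; 6. stack.push(x: north) => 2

;; 7. maze.move(dir: north) => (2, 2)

;; 8. maze.sense(dir: north) => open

;; 9. stack.push(x: north) => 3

;; 10. maze.move(dir: north) => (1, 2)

;; 11. maze.sense(dir: north) => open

;; 12. stack.push(x: north) => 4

;; 13. maze.move(dir: north) => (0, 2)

;; 14. maze.sense(dir: west) => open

;; 15. stack.push(x: west) => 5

;; 16. maze.move(dir: west) => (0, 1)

;; 17. maze.sense(dir: west) => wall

;; 18. maze.sense(dir: south) => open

;; 19. stack.push(x: south) => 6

;; 20. maze.move(dir: south) => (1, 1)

;; 21. maze.sense(dir: west) => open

;; 22. stack.push(x: west) => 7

;; 23. maze.move(dir: west) => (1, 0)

;; 24. maze.sense(dir: south) => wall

;; 25. stack.pop() => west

;; 26. maze.move(dir: east) => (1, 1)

;; 27. maze.sense(dir: south) => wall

;; 28. stack.pop() => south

;; 29. maze.move(dir: north) => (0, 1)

;; 30. stack.pop() => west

;; 31. maze.move(dir: east) => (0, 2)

;; 32. maze.sense(dir: east) => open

;; 33. stack.push(x: east) => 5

;; 34. maze.move(dir: east) => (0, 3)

;; 35. maze.sense(dir: south) => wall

;; 36. maze.sense(dir: east) => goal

;; 37. maze.move(dir: east) => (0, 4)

Answer: (0, 4)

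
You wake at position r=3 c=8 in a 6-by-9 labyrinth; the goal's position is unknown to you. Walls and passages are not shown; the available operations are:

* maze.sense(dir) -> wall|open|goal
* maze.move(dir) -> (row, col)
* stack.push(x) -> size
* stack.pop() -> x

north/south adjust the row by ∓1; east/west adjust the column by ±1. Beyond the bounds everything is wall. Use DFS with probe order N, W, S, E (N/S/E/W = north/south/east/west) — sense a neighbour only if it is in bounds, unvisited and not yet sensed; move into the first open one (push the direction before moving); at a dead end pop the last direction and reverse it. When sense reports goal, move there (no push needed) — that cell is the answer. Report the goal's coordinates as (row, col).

% sense(dir: north) ~> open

% push(x: north) ~> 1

% move(dir: north) ~> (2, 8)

% sense(dir: north) ~> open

% push(x: north) ~> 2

% move(dir: north) ~> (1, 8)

% sense(dir: north) ~> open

% push(x: north) ~> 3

% move(dir: north) ~> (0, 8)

% sense(dir: west) ~> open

% push(x: west) ~> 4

% move(dir: west) ~> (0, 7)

% sense(dir: west) ~> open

% push(x: west) ~> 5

% move(dir: west) ~> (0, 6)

% sense(dir: west) ~> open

% push(x: west) ~> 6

% move(dir: west) ~> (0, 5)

% sense(dir: west) ~> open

% push(x: west) ~> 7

% move(dir: west) ~> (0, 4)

% sense(dir: west) ~> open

% push(x: west) ~> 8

% move(dir: west) ~> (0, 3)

% sense(dir: west) ~> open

% push(x: west) ~> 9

% move(dir: west) ~> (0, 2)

% sense(dir: west) ~> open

% push(x: west) ~> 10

% move(dir: west) ~> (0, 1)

% sense(dir: west) ~> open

% push(x: west) ~> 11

% move(dir: west) ~> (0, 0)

% sense(dir: south) ~> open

% push(x: south) ~> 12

% move(dir: south) ~> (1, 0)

% sense(dir: south) ~> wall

% sense(dir: east) ~> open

% push(x: east) ~> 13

% move(dir: east) ~> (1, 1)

% sense(dir: south) ~> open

% push(x: south) ~> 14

% move(dir: south) ~> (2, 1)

% sense(dir: south) ~> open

% push(x: south) ~> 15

% move(dir: south) ~> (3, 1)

% sense(dir: west) ~> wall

% sense(dir: south) ~> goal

% move(dir: south) ~> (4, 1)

Answer: (4, 1)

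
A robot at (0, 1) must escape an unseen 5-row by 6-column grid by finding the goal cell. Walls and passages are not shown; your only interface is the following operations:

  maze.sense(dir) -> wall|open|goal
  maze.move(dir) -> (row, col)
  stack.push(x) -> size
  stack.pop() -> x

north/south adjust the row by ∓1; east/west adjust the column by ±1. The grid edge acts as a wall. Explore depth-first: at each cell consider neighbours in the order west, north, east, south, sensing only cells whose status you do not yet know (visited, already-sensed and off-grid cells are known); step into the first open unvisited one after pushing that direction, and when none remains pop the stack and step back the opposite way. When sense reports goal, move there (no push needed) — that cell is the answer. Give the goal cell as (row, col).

# sense(dir: west) => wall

# sense(dir: east) => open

# push(x: east) => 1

# move(dir: east) => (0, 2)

# sense(dir: east) => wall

# sense(dir: south) => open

# push(x: south) => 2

# move(dir: south) => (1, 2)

# sense(dir: west) => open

# push(x: west) => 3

# move(dir: west) => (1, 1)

# sense(dir: west) => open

# push(x: west) => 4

# move(dir: west) => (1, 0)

# sense(dir: south) => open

# push(x: south) => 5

# move(dir: south) => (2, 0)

# sense(dir: east) => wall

# sense(dir: south) => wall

# pop() => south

# move(dir: north) => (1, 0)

# pop() => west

# move(dir: east) => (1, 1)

# pop() => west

# move(dir: east) => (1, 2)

# sense(dir: east) => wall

# sense(dir: south) => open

# push(x: south) => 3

# move(dir: south) => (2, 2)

# sense(dir: east) => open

# push(x: east) => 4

# move(dir: east) => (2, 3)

# sense(dir: east) => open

# push(x: east) => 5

# move(dir: east) => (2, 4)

# sense(dir: north) => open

# push(x: north) => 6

# move(dir: north) => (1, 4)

# sense(dir: north) => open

# push(x: north) => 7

# move(dir: north) => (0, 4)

# sense(dir: east) => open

# push(x: east) => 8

# move(dir: east) => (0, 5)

# sense(dir: south) => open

# push(x: south) => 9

# move(dir: south) => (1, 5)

# sense(dir: south) => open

# push(x: south) => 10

# move(dir: south) => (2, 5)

# sense(dir: south) => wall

# pop() => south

# move(dir: north) => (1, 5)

# pop() => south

# move(dir: north) => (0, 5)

# pop() => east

# move(dir: west) => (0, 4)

# pop() => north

# move(dir: south) => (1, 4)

# pop() => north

# move(dir: south) => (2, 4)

# sense(dir: south) => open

# push(x: south) => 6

# move(dir: south) => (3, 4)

# sense(dir: west) => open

# push(x: west) => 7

# move(dir: west) => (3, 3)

# sense(dir: west) => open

# push(x: west) => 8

# move(dir: west) => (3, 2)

# sense(dir: west) => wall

# sense(dir: south) => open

# push(x: south) => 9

# move(dir: south) => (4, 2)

# sense(dir: west) => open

# push(x: west) => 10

# move(dir: west) => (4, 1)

# sense(dir: west) => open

# push(x: west) => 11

# move(dir: west) => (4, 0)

# pop() => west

# move(dir: east) => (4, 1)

# pop() => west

# move(dir: east) => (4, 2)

# sense(dir: east) => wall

# pop() => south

# move(dir: north) => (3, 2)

# pop() => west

# move(dir: east) => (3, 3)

# pop() => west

# move(dir: east) => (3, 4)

# sense(dir: south) => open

# push(x: south) => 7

# move(dir: south) => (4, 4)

# sense(dir: east) => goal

# move(dir: east) => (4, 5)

Answer: (4, 5)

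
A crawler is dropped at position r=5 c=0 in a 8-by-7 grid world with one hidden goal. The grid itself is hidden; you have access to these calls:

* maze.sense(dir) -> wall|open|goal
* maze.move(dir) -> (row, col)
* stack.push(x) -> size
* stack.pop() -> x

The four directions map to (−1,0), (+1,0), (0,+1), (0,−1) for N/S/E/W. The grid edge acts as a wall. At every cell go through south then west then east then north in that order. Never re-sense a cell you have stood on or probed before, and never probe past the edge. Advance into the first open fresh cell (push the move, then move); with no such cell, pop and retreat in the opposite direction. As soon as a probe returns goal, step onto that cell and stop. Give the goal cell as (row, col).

% 1. sense(south) : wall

% 2. sense(east) : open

% 3. push(east) : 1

% 4. move(east) : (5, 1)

% 5. sense(south) : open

% 6. push(south) : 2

% 7. move(south) : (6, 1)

% 8. sense(south) : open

% 9. push(south) : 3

% 10. move(south) : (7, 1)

% 11. sense(west) : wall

% 12. sense(east) : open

% 13. push(east) : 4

% 14. move(east) : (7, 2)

% 15. sense(east) : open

% 16. push(east) : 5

% 17. move(east) : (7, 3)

% 18. sense(east) : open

% 19. push(east) : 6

% 20. move(east) : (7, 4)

% 21. sense(east) : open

% 22. push(east) : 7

% 23. move(east) : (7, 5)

% 24. sense(east) : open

% 25. push(east) : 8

% 26. move(east) : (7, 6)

% 27. sense(north) : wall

% 28. pop() : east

% 29. move(west) : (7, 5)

% 30. sense(north) : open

% 31. push(north) : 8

% 32. move(north) : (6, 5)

% 33. sense(west) : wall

% 34. sense(north) : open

% 35. push(north) : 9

% 36. move(north) : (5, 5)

% 37. sense(west) : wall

% 38. sense(east) : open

% 39. push(east) : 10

% 40. move(east) : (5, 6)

% 41. sense(north) : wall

% 42. pop() : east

% 43. move(west) : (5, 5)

% 44. sense(north) : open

% 45. push(north) : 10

% 46. move(north) : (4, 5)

% 47. sense(west) : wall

% 48. sense(north) : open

% 49. push(north) : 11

% 50. move(north) : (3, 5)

% 51. sense(west) : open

% 52. push(west) : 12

% 53. move(west) : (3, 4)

% 54. sense(west) : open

% 55. push(west) : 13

% 56. move(west) : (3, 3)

% 57. sense(south) : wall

% 58. sense(west) : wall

% 59. sense(north) : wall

% 60. pop() : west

% 61. move(east) : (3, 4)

% 62. sense(north) : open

% 63. push(north) : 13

% 64. move(north) : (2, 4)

% 65. sense(east) : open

% 66. push(east) : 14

% 67. move(east) : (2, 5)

% 68. sense(east) : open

% 69. push(east) : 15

% 70. move(east) : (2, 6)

% 71. sense(south) : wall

% 72. sense(north) : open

% 73. push(north) : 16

% 74. move(north) : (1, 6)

% 75. sense(west) : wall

% 76. sense(north) : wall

% 77. pop() : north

% 78. move(south) : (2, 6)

% 79. pop() : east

% 80. move(west) : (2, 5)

% 81. pop() : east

% 82. move(west) : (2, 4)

% 83. sense(north) : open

% 84. push(north) : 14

% 85. move(north) : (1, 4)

% 86. sense(west) : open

% 87. push(west) : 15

% 88. move(west) : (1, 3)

% 89. sense(west) : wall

% 90. sense(north) : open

% 91. push(north) : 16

% 92. move(north) : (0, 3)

% 93. sense(west) : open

% 94. push(west) : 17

% 95. move(west) : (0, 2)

% 96. sense(west) : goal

% 97. move(west) : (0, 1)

Answer: (0, 1)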